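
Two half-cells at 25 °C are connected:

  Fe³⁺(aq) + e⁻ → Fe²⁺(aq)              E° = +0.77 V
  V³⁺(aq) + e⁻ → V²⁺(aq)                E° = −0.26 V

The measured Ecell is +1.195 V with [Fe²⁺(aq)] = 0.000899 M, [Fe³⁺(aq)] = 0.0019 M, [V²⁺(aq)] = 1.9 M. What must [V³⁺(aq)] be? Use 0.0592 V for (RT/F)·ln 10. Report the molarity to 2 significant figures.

The Fe³⁺/Fe²⁺ couple has the larger reduction potential, so it is the cathode: E°cell = +0.77 − (−0.26) = +1.03 V and n = 1.
From the Nernst equation, log Q = n(E° − E)/0.0592 = 1·(+1.03 − (+1.195))/0.0592 = −2.787.
For Fe³⁺(aq) + V²⁺(aq) → Fe²⁺(aq) + V³⁺(aq), the reaction quotient is Q = ([Fe²⁺(aq)]·[V³⁺(aq)]) / ([Fe³⁺(aq)]·[V²⁺(aq)]).
Solving for the unknown gives log [V³⁺(aq)] = −2.183, so [V³⁺(aq)] ≈ 0.0066 M.

0.0066 M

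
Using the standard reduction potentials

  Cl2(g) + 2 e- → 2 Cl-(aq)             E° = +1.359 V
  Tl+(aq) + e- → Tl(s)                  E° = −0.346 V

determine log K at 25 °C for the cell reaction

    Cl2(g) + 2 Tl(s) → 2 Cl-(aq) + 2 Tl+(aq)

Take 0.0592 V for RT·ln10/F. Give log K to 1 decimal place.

The Cl₂/Cl⁻ couple is reduced (cathode); E°cell = +1.359 − (−0.346) = +1.705 V with n = 2.
At equilibrium E = 0, so log K = nE°cell / 0.0592 = (2)(+1.705) / 0.0592 = 57.6.

log K = 57.6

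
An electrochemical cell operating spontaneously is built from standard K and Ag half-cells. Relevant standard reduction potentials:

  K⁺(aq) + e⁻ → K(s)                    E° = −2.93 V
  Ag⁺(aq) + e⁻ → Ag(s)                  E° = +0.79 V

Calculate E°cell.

The Ag⁺/Ag couple has the higher E°, so Ag ion is reduced (cathode) and K is oxidized (anode).
E°cell = E°(cathode) − E°(anode) = +0.79 − (−2.93) = +3.72 V.

+3.72 V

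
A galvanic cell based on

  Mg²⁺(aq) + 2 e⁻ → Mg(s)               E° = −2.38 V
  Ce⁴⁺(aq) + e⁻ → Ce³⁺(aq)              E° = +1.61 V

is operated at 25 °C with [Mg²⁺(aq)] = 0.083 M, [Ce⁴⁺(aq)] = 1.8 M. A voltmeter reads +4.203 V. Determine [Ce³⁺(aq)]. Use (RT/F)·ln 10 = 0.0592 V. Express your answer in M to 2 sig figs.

The Ce⁴⁺/Ce³⁺ couple has the larger reduction potential, so it is the cathode: E°cell = +1.61 − (−2.38) = +3.99 V and n = 2.
From the Nernst equation, log Q = n(E° − E)/0.0592 = 2·(+3.99 − (+4.203))/0.0592 = −7.196.
Balancing electrons gives 2 Ce⁴⁺(aq) + Mg(s) → 2 Ce³⁺(aq) + Mg²⁺(aq); thus Q = ([Ce³⁺(aq)]^2·[Mg²⁺(aq)]) / [Ce⁴⁺(aq)]^2.
Isolating [Ce³⁺(aq)] in Q = 10^{−7.196} yields log [Ce³⁺(aq)] = −2.802, i.e. 0.0016 M.

0.0016 M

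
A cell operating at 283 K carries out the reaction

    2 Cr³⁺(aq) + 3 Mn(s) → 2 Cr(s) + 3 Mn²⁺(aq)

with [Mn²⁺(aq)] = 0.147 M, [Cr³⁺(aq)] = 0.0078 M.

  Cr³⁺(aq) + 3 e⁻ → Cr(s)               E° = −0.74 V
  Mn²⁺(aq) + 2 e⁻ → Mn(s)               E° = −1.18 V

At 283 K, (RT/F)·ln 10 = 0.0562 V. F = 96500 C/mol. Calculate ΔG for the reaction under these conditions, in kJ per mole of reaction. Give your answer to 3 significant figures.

With Cr³⁺/Cr reduced at the cathode, E°cell = −0.74 − (−1.18) = +0.44 V and n = 6.
Q = [Mn²⁺(aq)]^3 / [Cr³⁺(aq)]^2 = 52.2, so log Q = 1.718 and E = +0.44 − (0.0562/6)(1.718) = +0.4239 V.
ΔG = −nFE = −(6)(96500)(+0.4239) J/mol = −245 kJ/mol.

−245 kJ/mol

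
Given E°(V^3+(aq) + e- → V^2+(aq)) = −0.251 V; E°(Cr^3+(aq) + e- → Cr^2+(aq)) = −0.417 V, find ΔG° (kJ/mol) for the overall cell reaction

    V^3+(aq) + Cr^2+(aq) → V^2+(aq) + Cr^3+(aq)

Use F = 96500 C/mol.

−16.0 kJ/mol

In the reaction as written V^3+(aq) is reduced, so the V³⁺/V²⁺ couple is the cathode and Cr³⁺/Cr²⁺ is the anode.
E°cell = −0.251 − (−0.417) = +0.166 V; balancing electrons gives n = 1.
ΔG° = −nFE°cell = −(1)(96500)(+0.166) J/mol = −16.0 kJ/mol.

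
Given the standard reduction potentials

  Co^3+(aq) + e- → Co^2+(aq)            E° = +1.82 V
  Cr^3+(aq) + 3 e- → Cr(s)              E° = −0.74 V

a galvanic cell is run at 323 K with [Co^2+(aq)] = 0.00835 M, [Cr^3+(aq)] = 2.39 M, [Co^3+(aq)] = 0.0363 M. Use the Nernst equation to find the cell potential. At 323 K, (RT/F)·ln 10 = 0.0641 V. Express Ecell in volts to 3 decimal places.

+2.593 V

The Co³⁺/Co²⁺ couple has the more positive E°, so it is the cathode; Cr³⁺/Cr is the anode.
E°cell = +1.82 − (−0.74) = +2.56 V, with n = 3 electrons transferred.
The balanced reaction is 3 Co^3+(aq) + Cr(s) → 3 Co^2+(aq) + Cr^3+(aq), so Q = ([Co^2+(aq)]^3·[Cr^3+(aq)]) / [Co^3+(aq)]^3 = 0.0291 and log Q = −1.536.
Applying E = E° − (RT ln10/nF)·log Q gives +2.56 − (0.0641/3)(−1.536) = +2.593 V.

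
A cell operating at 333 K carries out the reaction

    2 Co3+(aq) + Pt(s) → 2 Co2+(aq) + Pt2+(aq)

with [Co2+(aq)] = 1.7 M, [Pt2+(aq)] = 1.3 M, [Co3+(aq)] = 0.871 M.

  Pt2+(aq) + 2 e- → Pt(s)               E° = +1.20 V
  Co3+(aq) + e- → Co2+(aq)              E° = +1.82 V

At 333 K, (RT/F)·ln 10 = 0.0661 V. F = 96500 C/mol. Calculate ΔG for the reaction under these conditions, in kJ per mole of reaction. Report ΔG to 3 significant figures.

With Co³⁺/Co²⁺ reduced at the cathode, E°cell = +1.82 − (+1.20) = +0.62 V and n = 2.
The reaction quotient is ([Co2+(aq)]^2·[Pt2+(aq)]) / [Co3+(aq)]^2 = 4.95; by Nernst, E = +0.62 − (0.0661/2)(0.695) = +0.5970 V.
ΔG = −nFE = −(2)(96500)(+0.5970) J/mol = −115 kJ/mol.

−115 kJ/mol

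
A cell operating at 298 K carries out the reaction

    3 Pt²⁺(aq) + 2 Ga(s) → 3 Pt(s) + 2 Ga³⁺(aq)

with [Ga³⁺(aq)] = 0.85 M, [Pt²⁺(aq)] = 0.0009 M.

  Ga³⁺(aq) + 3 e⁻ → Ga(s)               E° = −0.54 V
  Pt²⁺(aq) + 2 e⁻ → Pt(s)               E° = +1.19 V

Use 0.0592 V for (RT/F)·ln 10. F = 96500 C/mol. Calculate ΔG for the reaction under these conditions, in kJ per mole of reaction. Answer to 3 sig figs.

E°cell = +1.19 − (−0.54) = +1.73 V; the balanced reaction transfers n = 6 electrons.
Q = [Ga³⁺(aq)]^2 / [Pt²⁺(aq)]^3 = 9.91×10^8, so log Q = 8.996 and E = +1.73 − (0.0592/6)(8.996) = +1.6412 V.
Then ΔG = −nFE = −6 × 96500 × +1.6412 J/mol = −950 kJ/mol.

−950 kJ/mol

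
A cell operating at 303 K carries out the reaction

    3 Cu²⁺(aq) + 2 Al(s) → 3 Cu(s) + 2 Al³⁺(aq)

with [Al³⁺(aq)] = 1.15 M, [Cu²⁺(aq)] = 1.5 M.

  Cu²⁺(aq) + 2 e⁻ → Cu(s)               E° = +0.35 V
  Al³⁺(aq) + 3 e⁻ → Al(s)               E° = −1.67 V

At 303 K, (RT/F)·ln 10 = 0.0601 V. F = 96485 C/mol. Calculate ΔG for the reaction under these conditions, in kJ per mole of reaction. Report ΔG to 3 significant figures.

−1170 kJ/mol

The standard cell potential is +0.35 − (−1.67) = +2.02 V, with n = 6 electrons in the balanced equation.
Here Q = [Al³⁺(aq)]^2 / [Cu²⁺(aq)]^3 = 0.392 (log Q = −0.407), giving E = +2.02 − (0.0601/6)·(−0.407) = +2.0241 V.
ΔG = −nFE = −(6)(96485)(+2.0241) J/mol = −1170 kJ/mol.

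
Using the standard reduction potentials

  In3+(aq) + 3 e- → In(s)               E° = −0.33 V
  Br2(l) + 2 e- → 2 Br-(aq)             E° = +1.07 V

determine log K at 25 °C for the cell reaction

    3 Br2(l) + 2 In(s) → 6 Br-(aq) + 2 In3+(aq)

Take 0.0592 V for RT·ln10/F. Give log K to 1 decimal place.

The Br₂/Br⁻ couple is reduced (cathode); E°cell = +1.07 − (−0.33) = +1.40 V with n = 6.
At equilibrium E = 0, so log K = nE°cell / 0.0592 = (6)(+1.40) / 0.0592 = 141.9.

log K = 141.9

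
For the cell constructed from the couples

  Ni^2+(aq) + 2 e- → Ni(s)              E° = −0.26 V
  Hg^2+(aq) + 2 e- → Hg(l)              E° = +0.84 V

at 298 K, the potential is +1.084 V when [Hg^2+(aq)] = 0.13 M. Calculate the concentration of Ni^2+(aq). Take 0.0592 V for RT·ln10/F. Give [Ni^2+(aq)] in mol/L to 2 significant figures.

0.45 M

The Hg²⁺/Hg couple has the larger reduction potential, so it is the cathode: E°cell = +0.84 − (−0.26) = +1.10 V and n = 2.
Rearranging E = E° − (0.0592/n)·log Q gives log Q = 2(+1.10 − (+1.084))/0.0592 = 0.541.
The balanced reaction is Hg^2+(aq) + Ni(s) → Hg(l) + Ni^2+(aq), so Q = [Ni^2+(aq)] / [Hg^2+(aq)].
Substituting the known concentrations and solving, log [Ni^2+(aq)] = −0.345 and [Ni^2+(aq)] = 0.45 M.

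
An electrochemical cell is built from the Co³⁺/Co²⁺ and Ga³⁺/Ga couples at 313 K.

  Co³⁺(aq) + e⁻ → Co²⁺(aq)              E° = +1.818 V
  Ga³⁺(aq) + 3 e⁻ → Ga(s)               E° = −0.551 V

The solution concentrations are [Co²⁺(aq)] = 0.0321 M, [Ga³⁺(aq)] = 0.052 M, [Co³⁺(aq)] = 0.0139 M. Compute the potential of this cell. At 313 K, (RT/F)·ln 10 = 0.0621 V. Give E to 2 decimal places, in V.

The Co³⁺/Co²⁺ couple has the more positive E°, so it is the cathode; Ga³⁺/Ga is the anode.
The standard potential is +1.818 − (−0.551) = +2.369 V and the balanced reaction transfers n = 3 electrons.
Balancing gives 3 Co³⁺(aq) + Ga(s) → 3 Co²⁺(aq) + Ga³⁺(aq); hence Q = ([Co²⁺(aq)]^3·[Ga³⁺(aq)]) / [Co³⁺(aq)]^3 = 0.64 (log Q = −0.194).
E = E° − (0.0621/n)·log Q = +2.369 − (0.0621/3)(−0.194) = +2.37 V.

+2.37 V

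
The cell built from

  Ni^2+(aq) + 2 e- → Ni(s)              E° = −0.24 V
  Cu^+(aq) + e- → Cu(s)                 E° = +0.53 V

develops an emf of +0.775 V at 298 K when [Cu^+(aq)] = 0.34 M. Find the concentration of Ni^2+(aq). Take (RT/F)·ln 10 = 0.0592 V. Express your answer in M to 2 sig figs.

The Cu⁺/Cu couple has the larger reduction potential, so it is the cathode: E°cell = +0.53 − (−0.24) = +0.77 V and n = 2.
Since E = E° − (0.0592/n)·log Q, log Q = n(E° − E)/0.0592 = −0.169.
Balancing electrons gives 2 Cu^+(aq) + Ni(s) → 2 Cu(s) + Ni^2+(aq); thus Q = [Ni^2+(aq)] / [Cu^+(aq)]^2.
Isolating [Ni^2+(aq)] in Q = 10^{−0.169} yields log [Ni^2+(aq)] = −1.106, i.e. 0.078 M.

0.078 M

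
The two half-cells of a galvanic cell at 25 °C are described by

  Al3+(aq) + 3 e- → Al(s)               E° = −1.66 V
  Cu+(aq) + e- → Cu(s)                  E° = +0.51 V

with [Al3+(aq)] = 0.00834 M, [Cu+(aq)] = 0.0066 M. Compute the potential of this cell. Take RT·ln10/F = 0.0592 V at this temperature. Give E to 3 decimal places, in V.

The Cu⁺/Cu couple has the more positive E°, so it is the cathode; Al³⁺/Al is the anode.
E°cell = +0.51 − (−1.66) = +2.17 V, with n = 3 electrons transferred.
The balanced reaction is 3 Cu+(aq) + Al(s) → 3 Cu(s) + Al3+(aq), so Q = [Al3+(aq)] / [Cu+(aq)]^3 = 2.9×10^4 and log Q = 4.463.
E = E° − (0.0592/n)·log Q = +2.17 − (0.0592/3)(4.463) = +2.082 V.

+2.082 V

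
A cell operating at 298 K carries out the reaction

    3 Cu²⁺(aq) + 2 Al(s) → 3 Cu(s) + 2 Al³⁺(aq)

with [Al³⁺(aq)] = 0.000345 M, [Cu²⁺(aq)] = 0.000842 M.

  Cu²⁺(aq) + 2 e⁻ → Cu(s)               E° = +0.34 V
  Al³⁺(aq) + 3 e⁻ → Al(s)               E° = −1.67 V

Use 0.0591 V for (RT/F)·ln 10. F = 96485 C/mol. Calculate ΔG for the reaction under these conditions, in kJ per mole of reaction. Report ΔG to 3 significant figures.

−1150 kJ/mol

The standard cell potential is +0.34 − (−1.67) = +2.01 V, with n = 6 electrons in the balanced equation.
Q = [Al³⁺(aq)]^2 / [Cu²⁺(aq)]^3 = 199, so log Q = 2.300 and E = +2.01 − (0.0591/6)(2.300) = +1.9873 V.
Then ΔG = −nFE = −6 × 96485 × +1.9873 J/mol = −1150 kJ/mol.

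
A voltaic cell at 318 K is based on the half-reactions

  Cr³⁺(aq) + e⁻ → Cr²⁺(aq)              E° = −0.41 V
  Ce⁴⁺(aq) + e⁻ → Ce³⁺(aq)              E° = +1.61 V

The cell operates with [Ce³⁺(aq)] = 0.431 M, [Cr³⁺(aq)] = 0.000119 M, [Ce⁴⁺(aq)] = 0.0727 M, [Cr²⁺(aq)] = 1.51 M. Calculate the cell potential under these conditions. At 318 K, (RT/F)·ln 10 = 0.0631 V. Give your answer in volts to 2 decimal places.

The Ce⁴⁺/Ce³⁺ couple has the more positive E°, so it is the cathode; Cr³⁺/Cr²⁺ is the anode.
E°cell = +1.61 − (−0.41) = +2.02 V, with n = 1 electron transferred.
The balanced reaction is Ce⁴⁺(aq) + Cr²⁺(aq) → Ce³⁺(aq) + Cr³⁺(aq), so Q = ([Ce³⁺(aq)]·[Cr³⁺(aq)]) / ([Ce⁴⁺(aq)]·[Cr²⁺(aq)]) = 0.000467 and log Q = −3.330.
Applying E = E° − (RT ln10/nF)·log Q gives +2.02 − (0.0631/1)(−3.330) = +2.23 V.

+2.23 V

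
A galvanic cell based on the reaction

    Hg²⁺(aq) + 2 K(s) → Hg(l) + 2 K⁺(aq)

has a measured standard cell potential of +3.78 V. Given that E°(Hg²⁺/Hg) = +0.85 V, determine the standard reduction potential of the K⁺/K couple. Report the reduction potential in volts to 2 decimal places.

In the reaction as written the Hg²⁺/Hg couple is reduced (cathode) and K⁺/K is oxidized (anode), so E°cell = E°(Hg²⁺/Hg) − E°(K⁺/K).
E°(K⁺/K) = E°(cathode) − E°cell = +0.85 − (+3.78) = −2.93 V.

−2.93 V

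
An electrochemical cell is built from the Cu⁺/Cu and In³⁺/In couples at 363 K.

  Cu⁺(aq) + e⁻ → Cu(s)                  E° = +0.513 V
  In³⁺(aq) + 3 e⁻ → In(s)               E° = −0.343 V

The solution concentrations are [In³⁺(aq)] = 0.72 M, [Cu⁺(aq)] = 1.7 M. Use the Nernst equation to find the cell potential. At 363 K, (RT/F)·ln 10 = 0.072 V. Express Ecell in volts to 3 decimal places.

Since E°(Cu⁺/Cu) > E°(In³⁺/In), Cu⁺/Cu serves as the cathode.
The standard potential is +0.513 − (−0.343) = +0.856 V and the balanced reaction transfers n = 3 electrons.
The balanced reaction is 3 Cu⁺(aq) + In(s) → 3 Cu(s) + In³⁺(aq), so Q = [In³⁺(aq)] / [Cu⁺(aq)]^3 = 0.147 and log Q = −0.834.
By the Nernst equation, E = +0.856 − (0.072/3)·(−0.834) = +0.876 V.

+0.876 V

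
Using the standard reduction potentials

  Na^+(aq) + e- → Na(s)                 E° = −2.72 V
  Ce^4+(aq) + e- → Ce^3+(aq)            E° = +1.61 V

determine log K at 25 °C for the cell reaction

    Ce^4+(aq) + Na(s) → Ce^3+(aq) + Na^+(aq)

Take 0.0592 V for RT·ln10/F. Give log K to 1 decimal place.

log K = 73.1

The Ce⁴⁺/Ce³⁺ couple is reduced (cathode); E°cell = +1.61 − (−2.72) = +4.33 V with n = 1.
At equilibrium E = 0, so log K = nE°cell / 0.0592 = (1)(+4.33) / 0.0592 = 73.1.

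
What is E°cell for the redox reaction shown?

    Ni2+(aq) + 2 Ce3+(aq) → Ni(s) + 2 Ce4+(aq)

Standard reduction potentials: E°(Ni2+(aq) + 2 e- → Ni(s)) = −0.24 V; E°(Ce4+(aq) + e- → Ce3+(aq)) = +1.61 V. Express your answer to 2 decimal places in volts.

−1.85 V

Ni2+(aq) gains electrons, so the Ni²⁺/Ni couple is the cathode; the Ce⁴⁺/Ce³⁺ couple is the anode.
E°cell = E°(cathode) − E°(anode) = −0.24 − (+1.61) = −1.85 V.
The negative E°cell means the reaction is non-spontaneous in the direction written.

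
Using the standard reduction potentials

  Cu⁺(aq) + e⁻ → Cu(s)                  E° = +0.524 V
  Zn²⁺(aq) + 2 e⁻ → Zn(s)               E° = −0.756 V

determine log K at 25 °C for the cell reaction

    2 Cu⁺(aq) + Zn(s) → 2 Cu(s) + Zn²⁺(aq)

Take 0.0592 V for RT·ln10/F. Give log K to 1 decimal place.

log K = 43.2

The Cu⁺/Cu couple is reduced (cathode); E°cell = +0.524 − (−0.756) = +1.280 V with n = 2.
At equilibrium E = 0, so log K = nE°cell / 0.0592 = (2)(+1.280) / 0.0592 = 43.2.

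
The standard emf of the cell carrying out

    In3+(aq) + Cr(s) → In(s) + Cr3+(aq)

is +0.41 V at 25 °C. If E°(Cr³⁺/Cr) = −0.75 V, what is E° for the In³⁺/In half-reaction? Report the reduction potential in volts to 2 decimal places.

−0.34 V

In the reaction as written the In³⁺/In couple is reduced (cathode) and Cr³⁺/Cr is oxidized (anode), so E°cell = E°(In³⁺/In) − E°(Cr³⁺/Cr).
E°(In³⁺/In) = E°cell + E°(anode) = +0.41 + (−0.75) = −0.34 V.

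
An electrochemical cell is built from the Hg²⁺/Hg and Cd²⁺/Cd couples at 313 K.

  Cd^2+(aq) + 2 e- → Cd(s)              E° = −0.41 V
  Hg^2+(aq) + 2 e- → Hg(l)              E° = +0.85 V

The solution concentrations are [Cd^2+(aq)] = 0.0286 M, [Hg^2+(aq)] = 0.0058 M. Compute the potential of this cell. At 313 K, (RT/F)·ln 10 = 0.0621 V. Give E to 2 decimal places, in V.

+1.24 V

Since E°(Hg²⁺/Hg) > E°(Cd²⁺/Cd), Hg²⁺/Hg serves as the cathode.
The standard potential is +0.85 − (−0.41) = +1.26 V and the balanced reaction transfers n = 2 electrons.
For the overall reaction Hg^2+(aq) + Cd(s) → Hg(l) + Cd^2+(aq), Q = [Cd^2+(aq)] / [Hg^2+(aq)] = 4.93, giving log Q = 0.693.
By the Nernst equation, E = +1.26 − (0.0621/2)·(0.693) = +1.24 V.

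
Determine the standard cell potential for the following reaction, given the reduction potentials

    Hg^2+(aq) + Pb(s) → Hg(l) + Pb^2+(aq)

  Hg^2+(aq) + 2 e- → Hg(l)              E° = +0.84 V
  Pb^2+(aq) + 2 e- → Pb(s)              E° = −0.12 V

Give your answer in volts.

+0.96 V

In the reaction as written, Hg^2+(aq) is reduced (cathode) and Pb^2+(aq) is produced by oxidation at the anode.
E°cell = E°(cathode) − E°(anode) = +0.84 − (−0.12) = +0.96 V.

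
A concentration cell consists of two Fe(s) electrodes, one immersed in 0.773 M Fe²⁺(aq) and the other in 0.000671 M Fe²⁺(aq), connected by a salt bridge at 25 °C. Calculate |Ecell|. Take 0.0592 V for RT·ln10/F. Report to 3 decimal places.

0.091 V

For a concentration cell E°cell = 0, since both electrodes use the same couple.
The compartment with the higher Fe²⁺(aq) concentration (0.773 M) acts as the cathode; ions are reduced there and produced at the dilute (0.000671 M) anode.
With n = 2, Ecell = −(0.0592/2)·log([dilute]/[conc]) = −(0.0592/2)·log(0.000671/0.773) = +0.091 V.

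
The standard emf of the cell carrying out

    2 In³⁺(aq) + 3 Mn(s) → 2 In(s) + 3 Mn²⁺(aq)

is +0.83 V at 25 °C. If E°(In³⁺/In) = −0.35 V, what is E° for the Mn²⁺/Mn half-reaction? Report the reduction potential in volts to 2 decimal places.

−1.18 V

In the reaction as written the In³⁺/In couple is reduced (cathode) and Mn²⁺/Mn is oxidized (anode), so E°cell = E°(In³⁺/In) − E°(Mn²⁺/Mn).
E°(Mn²⁺/Mn) = E°(cathode) − E°cell = −0.35 − (+0.83) = −1.18 V.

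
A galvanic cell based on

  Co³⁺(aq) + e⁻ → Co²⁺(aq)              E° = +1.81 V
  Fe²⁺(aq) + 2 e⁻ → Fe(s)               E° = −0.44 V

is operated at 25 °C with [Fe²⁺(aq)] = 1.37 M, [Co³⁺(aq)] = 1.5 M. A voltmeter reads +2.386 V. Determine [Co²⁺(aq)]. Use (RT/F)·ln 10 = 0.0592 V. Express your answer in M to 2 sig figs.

The Co³⁺/Co²⁺ couple has the larger reduction potential, so it is the cathode: E°cell = +1.81 − (−0.44) = +2.25 V and n = 2.
From the Nernst equation, log Q = n(E° − E)/0.0592 = 2·(+2.25 − (+2.386))/0.0592 = −4.595.
Balancing electrons gives 2 Co³⁺(aq) + Fe(s) → 2 Co²⁺(aq) + Fe²⁺(aq); thus Q = ([Co²⁺(aq)]^2·[Fe²⁺(aq)]) / [Co³⁺(aq)]^2.
Isolating [Co²⁺(aq)] in Q = 10^{−4.595} yields log [Co²⁺(aq)] = −2.190, i.e. 0.0065 M.

0.0065 M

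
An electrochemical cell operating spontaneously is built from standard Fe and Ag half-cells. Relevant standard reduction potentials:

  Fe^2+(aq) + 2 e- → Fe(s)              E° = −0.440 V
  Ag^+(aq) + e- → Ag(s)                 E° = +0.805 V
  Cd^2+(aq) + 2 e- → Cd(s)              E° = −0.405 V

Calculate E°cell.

The Ag⁺/Ag couple has the higher E°, so Ag ion is reduced (cathode) and Fe is oxidized (anode).
E°cell = E°(cathode) − E°(anode) = +0.805 − (−0.440) = +1.245 V.

+1.245 V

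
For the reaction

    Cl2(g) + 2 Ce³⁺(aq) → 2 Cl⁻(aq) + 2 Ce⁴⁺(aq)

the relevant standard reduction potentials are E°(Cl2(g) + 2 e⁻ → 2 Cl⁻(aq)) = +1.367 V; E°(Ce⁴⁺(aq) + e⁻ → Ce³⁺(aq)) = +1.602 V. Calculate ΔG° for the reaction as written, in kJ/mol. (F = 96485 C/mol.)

In the reaction as written Cl2(g) is reduced, so the Cl₂/Cl⁻ couple is the cathode and Ce⁴⁺/Ce³⁺ is the anode.
E°cell = +1.367 − (+1.602) = −0.235 V; balancing electrons gives n = 2.
ΔG° = −nFE°cell = −(2)(96485)(−0.235) J/mol = +45.3 kJ/mol.

+45.3 kJ/mol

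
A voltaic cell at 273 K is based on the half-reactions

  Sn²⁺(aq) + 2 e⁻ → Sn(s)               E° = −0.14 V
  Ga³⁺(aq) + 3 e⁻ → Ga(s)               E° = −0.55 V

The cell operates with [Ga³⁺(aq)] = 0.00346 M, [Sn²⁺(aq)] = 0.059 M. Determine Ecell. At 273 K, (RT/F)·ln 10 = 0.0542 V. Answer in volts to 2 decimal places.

+0.42 V

The Sn²⁺/Sn couple has the more positive E°, so it is the cathode; Ga³⁺/Ga is the anode.
E°cell = −0.14 − (−0.55) = +0.41 V, with n = 6 electrons transferred.
Balancing gives 3 Sn²⁺(aq) + 2 Ga(s) → 3 Sn(s) + 2 Ga³⁺(aq); hence Q = [Ga³⁺(aq)]^2 / [Sn²⁺(aq)]^3 = 0.0583 (log Q = −1.234).
Applying E = E° − (RT ln10/nF)·log Q gives +0.41 − (0.0542/6)(−1.234) = +0.42 V.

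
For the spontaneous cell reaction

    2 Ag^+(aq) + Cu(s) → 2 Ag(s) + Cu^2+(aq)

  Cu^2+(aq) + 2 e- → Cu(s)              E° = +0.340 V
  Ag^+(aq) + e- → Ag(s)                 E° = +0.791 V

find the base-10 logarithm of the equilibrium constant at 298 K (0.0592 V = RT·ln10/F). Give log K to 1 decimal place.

The Ag⁺/Ag couple is reduced (cathode); E°cell = +0.791 − (+0.340) = +0.451 V with n = 2.
At equilibrium E = 0, so log K = nE°cell / 0.0592 = (2)(+0.451) / 0.0592 = 15.2.

log K = 15.2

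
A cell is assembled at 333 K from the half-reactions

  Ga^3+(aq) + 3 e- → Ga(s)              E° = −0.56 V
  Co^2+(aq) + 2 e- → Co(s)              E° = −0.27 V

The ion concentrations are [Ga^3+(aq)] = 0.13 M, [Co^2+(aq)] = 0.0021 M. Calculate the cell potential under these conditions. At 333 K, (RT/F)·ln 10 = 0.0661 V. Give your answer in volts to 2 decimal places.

Co²⁺/Co is reduced (cathode, E° = −0.27 V) and Ga³⁺/Ga is oxidized (anode).
E°cell = −0.27 − (−0.56) = +0.29 V, with n = 6 electrons transferred.
For the overall reaction 3 Co^2+(aq) + 2 Ga(s) → 3 Co(s) + 2 Ga^3+(aq), Q = [Ga^3+(aq)]^2 / [Co^2+(aq)]^3 = 1.82×10^6, giving log Q = 6.261.
E = E° − (0.0661/n)·log Q = +0.29 − (0.0661/6)(6.261) = +0.22 V.

+0.22 V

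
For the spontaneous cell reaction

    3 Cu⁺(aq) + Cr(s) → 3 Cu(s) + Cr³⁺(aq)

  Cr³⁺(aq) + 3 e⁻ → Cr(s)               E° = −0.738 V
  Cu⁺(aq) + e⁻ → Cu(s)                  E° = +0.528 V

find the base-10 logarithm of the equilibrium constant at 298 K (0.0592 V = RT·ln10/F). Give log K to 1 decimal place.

log K = 64.2

The Cu⁺/Cu couple is reduced (cathode); E°cell = +0.528 − (−0.738) = +1.266 V with n = 3.
At equilibrium E = 0, so log K = nE°cell / 0.0592 = (3)(+1.266) / 0.0592 = 64.2.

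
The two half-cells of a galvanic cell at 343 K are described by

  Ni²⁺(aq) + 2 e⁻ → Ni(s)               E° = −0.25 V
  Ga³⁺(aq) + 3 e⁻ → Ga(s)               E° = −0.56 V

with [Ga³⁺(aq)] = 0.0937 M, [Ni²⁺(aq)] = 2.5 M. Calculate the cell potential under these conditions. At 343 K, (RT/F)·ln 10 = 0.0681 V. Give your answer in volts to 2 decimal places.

+0.35 V

Since E°(Ni²⁺/Ni) > E°(Ga³⁺/Ga), Ni²⁺/Ni serves as the cathode.
E°cell = E°cat − E°an = −0.25 − (−0.56) = +0.31 V; n = 6.
Balancing gives 3 Ni²⁺(aq) + 2 Ga(s) → 3 Ni(s) + 2 Ga³⁺(aq); hence Q = [Ga³⁺(aq)]^2 / [Ni²⁺(aq)]^3 = 0.000562 (log Q = −3.250).
By the Nernst equation, E = +0.31 − (0.0681/6)·(−3.250) = +0.35 V.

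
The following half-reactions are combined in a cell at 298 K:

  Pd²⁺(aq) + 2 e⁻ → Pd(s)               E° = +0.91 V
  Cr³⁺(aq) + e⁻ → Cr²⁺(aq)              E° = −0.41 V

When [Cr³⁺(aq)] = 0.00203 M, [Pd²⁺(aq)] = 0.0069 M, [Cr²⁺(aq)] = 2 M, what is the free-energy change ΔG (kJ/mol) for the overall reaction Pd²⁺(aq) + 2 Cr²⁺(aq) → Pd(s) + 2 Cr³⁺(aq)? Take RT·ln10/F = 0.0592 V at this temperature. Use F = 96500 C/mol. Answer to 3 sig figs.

−277 kJ/mol

The standard cell potential is +0.91 − (−0.41) = +1.32 V, with n = 2 electrons in the balanced equation.
Here Q = [Cr³⁺(aq)]^2 / ([Pd²⁺(aq)]·[Cr²⁺(aq)]^2) = 0.000149 (log Q = −3.826), giving E = +1.32 − (0.0592/2)·(−3.826) = +1.4332 V.
Finally ΔG = −nFE = −(2)(96500 C/mol)(+1.4332 V) = −277 kJ/mol.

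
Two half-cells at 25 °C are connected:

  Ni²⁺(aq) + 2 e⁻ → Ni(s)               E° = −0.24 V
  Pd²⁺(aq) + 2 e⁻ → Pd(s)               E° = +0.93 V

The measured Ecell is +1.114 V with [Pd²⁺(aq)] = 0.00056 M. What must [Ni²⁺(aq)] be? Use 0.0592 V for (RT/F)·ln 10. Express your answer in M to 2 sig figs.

Pd²⁺/Pd is the cathode (higher E°); E°cell = +0.93 − (−0.24) = +1.17 V with n = 2.
From the Nernst equation, log Q = n(E° − E)/0.0592 = 2·(+1.17 − (+1.114))/0.0592 = 1.892.
Balancing electrons gives Pd²⁺(aq) + Ni(s) → Pd(s) + Ni²⁺(aq); thus Q = [Ni²⁺(aq)] / [Pd²⁺(aq)].
Solving for the unknown gives log [Ni²⁺(aq)] = −1.360, so [Ni²⁺(aq)] ≈ 0.044 M.

0.044 M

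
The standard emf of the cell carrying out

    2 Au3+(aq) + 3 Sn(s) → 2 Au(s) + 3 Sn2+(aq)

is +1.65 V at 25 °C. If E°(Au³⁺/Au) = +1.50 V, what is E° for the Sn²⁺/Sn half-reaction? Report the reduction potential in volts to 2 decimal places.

−0.15 V

In the reaction as written the Au³⁺/Au couple is reduced (cathode) and Sn²⁺/Sn is oxidized (anode), so E°cell = E°(Au³⁺/Au) − E°(Sn²⁺/Sn).
E°(Sn²⁺/Sn) = E°(cathode) − E°cell = +1.50 − (+1.65) = −0.15 V.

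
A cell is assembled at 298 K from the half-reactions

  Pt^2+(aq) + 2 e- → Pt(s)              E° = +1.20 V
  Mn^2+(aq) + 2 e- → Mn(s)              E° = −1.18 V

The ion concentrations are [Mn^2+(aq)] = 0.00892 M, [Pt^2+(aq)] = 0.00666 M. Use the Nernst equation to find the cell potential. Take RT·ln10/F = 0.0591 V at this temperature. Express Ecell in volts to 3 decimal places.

+2.376 V

Since E°(Pt²⁺/Pt) > E°(Mn²⁺/Mn), Pt²⁺/Pt serves as the cathode.
The standard potential is +1.20 − (−1.18) = +2.38 V and the balanced reaction transfers n = 2 electrons.
For the overall reaction Pt^2+(aq) + Mn(s) → Pt(s) + Mn^2+(aq), Q = [Mn^2+(aq)] / [Pt^2+(aq)] = 1.34, giving log Q = 0.127.
E = E° − (0.0591/n)·log Q = +2.38 − (0.0591/2)(0.127) = +2.376 V.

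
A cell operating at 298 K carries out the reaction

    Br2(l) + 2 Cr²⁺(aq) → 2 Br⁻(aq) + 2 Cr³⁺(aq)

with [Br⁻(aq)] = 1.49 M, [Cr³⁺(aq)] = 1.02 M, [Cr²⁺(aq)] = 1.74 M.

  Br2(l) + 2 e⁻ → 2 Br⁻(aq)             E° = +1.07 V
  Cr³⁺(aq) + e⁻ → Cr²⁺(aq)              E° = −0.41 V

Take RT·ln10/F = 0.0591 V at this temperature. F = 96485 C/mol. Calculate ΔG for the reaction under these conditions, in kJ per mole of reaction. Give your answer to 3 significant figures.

E°cell = +1.07 − (−0.41) = +1.48 V; the balanced reaction transfers n = 2 electrons.
Q = ([Br⁻(aq)]^2·[Cr³⁺(aq)]^2) / [Cr²⁺(aq)]^2 = 0.763, so log Q = −0.118 and E = +1.48 − (0.0591/2)(−0.118) = +1.4835 V.
ΔG = −nFE = −(2)(96485)(+1.4835) J/mol = −286 kJ/mol.

−286 kJ/mol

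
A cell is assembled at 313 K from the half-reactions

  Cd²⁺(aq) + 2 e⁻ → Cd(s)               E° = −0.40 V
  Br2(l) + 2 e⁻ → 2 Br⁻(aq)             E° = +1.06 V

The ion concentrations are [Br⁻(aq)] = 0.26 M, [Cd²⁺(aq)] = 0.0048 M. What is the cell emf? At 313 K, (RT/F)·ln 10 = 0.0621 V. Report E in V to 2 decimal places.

The Br₂/Br⁻ couple has the more positive E°, so it is the cathode; Cd²⁺/Cd is the anode.
The standard potential is +1.06 − (−0.40) = +1.46 V and the balanced reaction transfers n = 2 electrons.
The balanced reaction is Br2(l) + Cd(s) → 2 Br⁻(aq) + Cd²⁺(aq), so Q = [Br⁻(aq)]^2·[Cd²⁺(aq)] = 0.000324 and log Q = −3.489.
Applying E = E° − (RT ln10/nF)·log Q gives +1.46 − (0.0621/2)(−3.489) = +1.57 V.

+1.57 V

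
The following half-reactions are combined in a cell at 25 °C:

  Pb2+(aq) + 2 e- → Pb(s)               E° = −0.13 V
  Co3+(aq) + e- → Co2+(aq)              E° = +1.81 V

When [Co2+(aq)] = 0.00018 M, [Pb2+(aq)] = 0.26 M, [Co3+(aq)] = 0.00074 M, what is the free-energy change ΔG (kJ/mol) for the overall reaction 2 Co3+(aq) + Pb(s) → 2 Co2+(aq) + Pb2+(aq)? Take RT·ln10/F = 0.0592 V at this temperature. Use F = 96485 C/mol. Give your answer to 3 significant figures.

E°cell = +1.81 − (−0.13) = +1.94 V; the balanced reaction transfers n = 2 electrons.
The reaction quotient is ([Co2+(aq)]^2·[Pb2+(aq)]) / [Co3+(aq)]^2 = 0.0154; by Nernst, E = +1.94 − (0.0592/2)(−1.813) = +1.9937 V.
ΔG = −nFE = −(2)(96485)(+1.9937) J/mol = −385 kJ/mol.

−385 kJ/mol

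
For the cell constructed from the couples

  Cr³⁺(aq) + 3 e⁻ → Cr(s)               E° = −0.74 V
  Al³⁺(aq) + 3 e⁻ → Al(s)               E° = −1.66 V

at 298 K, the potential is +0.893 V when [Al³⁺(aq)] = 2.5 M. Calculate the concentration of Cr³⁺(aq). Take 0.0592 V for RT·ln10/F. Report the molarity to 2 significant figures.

The Cr³⁺/Cr couple has the larger reduction potential, so it is the cathode: E°cell = −0.74 − (−1.66) = +0.92 V and n = 3.
Since E = E° − (0.0592/n)·log Q, log Q = n(E° − E)/0.0592 = 1.368.
The balanced reaction is Cr³⁺(aq) + Al(s) → Cr(s) + Al³⁺(aq), so Q = [Al³⁺(aq)] / [Cr³⁺(aq)].
Isolating [Cr³⁺(aq)] in Q = 10^{1.368} yields log [Cr³⁺(aq)] = −0.970, i.e. 0.11 M.

0.11 M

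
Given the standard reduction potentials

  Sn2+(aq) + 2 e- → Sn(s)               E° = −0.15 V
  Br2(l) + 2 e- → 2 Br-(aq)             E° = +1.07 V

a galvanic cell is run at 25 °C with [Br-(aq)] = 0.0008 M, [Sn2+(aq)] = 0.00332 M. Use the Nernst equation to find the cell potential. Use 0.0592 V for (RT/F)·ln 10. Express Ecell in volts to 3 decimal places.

The Br₂/Br⁻ couple has the more positive E°, so it is the cathode; Sn²⁺/Sn is the anode.
The standard potential is +1.07 − (−0.15) = +1.22 V and the balanced reaction transfers n = 2 electrons.
The balanced reaction is Br2(l) + Sn(s) → 2 Br-(aq) + Sn2+(aq), so Q = [Br-(aq)]^2·[Sn2+(aq)] = 2.12×10^−9 and log Q = −8.673.
By the Nernst equation, E = +1.22 − (0.0592/2)·(−8.673) = +1.477 V.

+1.477 V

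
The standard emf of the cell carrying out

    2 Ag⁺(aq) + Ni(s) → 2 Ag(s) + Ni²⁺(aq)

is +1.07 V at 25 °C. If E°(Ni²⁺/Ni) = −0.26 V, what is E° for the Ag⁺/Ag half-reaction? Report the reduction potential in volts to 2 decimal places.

In the reaction as written the Ag⁺/Ag couple is reduced (cathode) and Ni²⁺/Ni is oxidized (anode), so E°cell = E°(Ag⁺/Ag) − E°(Ni²⁺/Ni).
E°(Ag⁺/Ag) = E°cell + E°(anode) = +1.07 + (−0.26) = +0.81 V.

+0.81 V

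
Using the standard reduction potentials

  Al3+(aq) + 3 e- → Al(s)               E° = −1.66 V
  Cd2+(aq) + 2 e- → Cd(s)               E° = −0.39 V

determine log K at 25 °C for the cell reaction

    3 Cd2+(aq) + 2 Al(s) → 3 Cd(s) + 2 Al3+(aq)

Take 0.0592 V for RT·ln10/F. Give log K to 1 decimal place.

The Cd²⁺/Cd couple is reduced (cathode); E°cell = −0.39 − (−1.66) = +1.27 V with n = 6.
At equilibrium E = 0, so log K = nE°cell / 0.0592 = (6)(+1.27) / 0.0592 = 128.7.

log K = 128.7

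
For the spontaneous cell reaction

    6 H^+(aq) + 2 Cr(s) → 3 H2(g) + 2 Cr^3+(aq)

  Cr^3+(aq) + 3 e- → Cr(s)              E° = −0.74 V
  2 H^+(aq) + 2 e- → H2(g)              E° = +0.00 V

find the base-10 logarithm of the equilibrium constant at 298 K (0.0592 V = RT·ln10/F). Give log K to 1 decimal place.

The 2H⁺/H₂ couple is reduced (cathode); E°cell = +0.00 − (−0.74) = +0.74 V with n = 6.
At equilibrium E = 0, so log K = nE°cell / 0.0592 = (6)(+0.74) / 0.0592 = 75.0.

log K = 75.0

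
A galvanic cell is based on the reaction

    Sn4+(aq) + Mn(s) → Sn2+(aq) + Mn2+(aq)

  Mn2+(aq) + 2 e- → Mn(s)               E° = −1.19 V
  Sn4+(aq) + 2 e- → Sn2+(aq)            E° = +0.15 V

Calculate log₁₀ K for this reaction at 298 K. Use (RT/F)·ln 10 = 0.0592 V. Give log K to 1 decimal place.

The Sn⁴⁺/Sn²⁺ couple is reduced (cathode); E°cell = +0.15 − (−1.19) = +1.34 V with n = 2.
At equilibrium E = 0, so log K = nE°cell / 0.0592 = (2)(+1.34) / 0.0592 = 45.3.

log K = 45.3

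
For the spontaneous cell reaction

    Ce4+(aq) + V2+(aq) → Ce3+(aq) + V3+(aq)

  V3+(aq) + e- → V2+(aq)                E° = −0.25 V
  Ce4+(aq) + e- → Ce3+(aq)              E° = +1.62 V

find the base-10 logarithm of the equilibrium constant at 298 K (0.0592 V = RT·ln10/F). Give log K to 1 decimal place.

log K = 31.6

The Ce⁴⁺/Ce³⁺ couple is reduced (cathode); E°cell = +1.62 − (−0.25) = +1.87 V with n = 1.
At equilibrium E = 0, so log K = nE°cell / 0.0592 = (1)(+1.87) / 0.0592 = 31.6.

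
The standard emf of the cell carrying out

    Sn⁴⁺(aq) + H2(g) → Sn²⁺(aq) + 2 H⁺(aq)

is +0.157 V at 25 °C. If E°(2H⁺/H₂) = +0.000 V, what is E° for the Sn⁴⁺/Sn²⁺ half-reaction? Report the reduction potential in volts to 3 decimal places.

+0.157 V

In the reaction as written the Sn⁴⁺/Sn²⁺ couple is reduced (cathode) and 2H⁺/H₂ is oxidized (anode), so E°cell = E°(Sn⁴⁺/Sn²⁺) − E°(2H⁺/H₂).
E°(Sn⁴⁺/Sn²⁺) = E°cell + E°(anode) = +0.157 + (+0.000) = +0.157 V.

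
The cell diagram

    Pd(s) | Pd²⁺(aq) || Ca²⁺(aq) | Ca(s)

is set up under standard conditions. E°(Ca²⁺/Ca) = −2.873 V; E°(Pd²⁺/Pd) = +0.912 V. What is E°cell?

By convention the left-hand electrode in cell notation is the anode (oxidation) and the right-hand electrode is the cathode (reduction).
E°cell = E°(right) − E°(left) = −2.873 − (+0.912) = −3.785 V.
The negative sign shows that, as written, the cell would require an external voltage to drive the reaction.

−3.785 V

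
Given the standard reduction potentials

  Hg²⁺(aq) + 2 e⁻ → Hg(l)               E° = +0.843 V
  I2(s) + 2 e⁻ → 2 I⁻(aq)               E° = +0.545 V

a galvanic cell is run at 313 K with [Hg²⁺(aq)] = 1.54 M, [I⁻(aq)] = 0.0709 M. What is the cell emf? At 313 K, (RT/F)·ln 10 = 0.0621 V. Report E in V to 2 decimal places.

+0.23 V

Since E°(Hg²⁺/Hg) > E°(I₂/I⁻), Hg²⁺/Hg serves as the cathode.
The standard potential is +0.843 − (+0.545) = +0.298 V and the balanced reaction transfers n = 2 electrons.
For the overall reaction Hg²⁺(aq) + 2 I⁻(aq) → Hg(l) + I2(s), Q = 1 / ([Hg²⁺(aq)]·[I⁻(aq)]^2) = 129, giving log Q = 2.111.
Applying E = E° − (RT ln10/nF)·log Q gives +0.298 − (0.0621/2)(2.111) = +0.23 V.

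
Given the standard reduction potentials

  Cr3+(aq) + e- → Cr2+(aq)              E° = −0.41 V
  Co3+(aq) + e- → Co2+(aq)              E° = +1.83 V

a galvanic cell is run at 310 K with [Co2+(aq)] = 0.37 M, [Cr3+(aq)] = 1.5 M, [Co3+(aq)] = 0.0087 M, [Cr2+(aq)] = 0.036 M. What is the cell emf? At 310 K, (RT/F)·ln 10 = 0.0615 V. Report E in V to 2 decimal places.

Since E°(Co³⁺/Co²⁺) > E°(Cr³⁺/Cr²⁺), Co³⁺/Co²⁺ serves as the cathode.
The standard potential is +1.83 − (−0.41) = +2.24 V and the balanced reaction transfers n = 1 electron.
The balanced reaction is Co3+(aq) + Cr2+(aq) → Co2+(aq) + Cr3+(aq), so Q = ([Co2+(aq)]·[Cr3+(aq)]) / ([Co3+(aq)]·[Cr2+(aq)]) = 1.77×10^3 and log Q = 3.248.
By the Nernst equation, E = +2.24 − (0.0615/1)·(3.248) = +2.04 V.

+2.04 V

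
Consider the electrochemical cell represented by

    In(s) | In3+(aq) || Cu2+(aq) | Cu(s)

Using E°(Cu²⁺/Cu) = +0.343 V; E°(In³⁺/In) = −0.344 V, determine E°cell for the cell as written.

By convention the left-hand electrode in cell notation is the anode (oxidation) and the right-hand electrode is the cathode (reduction).
E°cell = E°(right) − E°(left) = +0.343 − (−0.344) = +0.687 V.

+0.687 V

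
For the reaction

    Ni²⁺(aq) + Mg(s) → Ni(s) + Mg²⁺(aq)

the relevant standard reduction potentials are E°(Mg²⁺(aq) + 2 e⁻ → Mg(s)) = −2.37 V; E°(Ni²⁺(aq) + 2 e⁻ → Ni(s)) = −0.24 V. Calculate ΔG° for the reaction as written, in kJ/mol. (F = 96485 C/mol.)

In the reaction as written Ni²⁺(aq) is reduced, so the Ni²⁺/Ni couple is the cathode and Mg²⁺/Mg is the anode.
E°cell = −0.24 − (−2.37) = +2.13 V; balancing electrons gives n = 2.
ΔG° = −nFE°cell = −(2)(96485)(+2.13) J/mol = −411 kJ/mol.

−411 kJ/mol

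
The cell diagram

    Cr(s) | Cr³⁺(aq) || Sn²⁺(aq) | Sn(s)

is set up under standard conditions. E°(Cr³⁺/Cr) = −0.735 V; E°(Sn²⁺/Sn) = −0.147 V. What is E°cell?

+0.588 V

By convention the left-hand electrode in cell notation is the anode (oxidation) and the right-hand electrode is the cathode (reduction).
E°cell = E°(right) − E°(left) = −0.147 − (−0.735) = +0.588 V.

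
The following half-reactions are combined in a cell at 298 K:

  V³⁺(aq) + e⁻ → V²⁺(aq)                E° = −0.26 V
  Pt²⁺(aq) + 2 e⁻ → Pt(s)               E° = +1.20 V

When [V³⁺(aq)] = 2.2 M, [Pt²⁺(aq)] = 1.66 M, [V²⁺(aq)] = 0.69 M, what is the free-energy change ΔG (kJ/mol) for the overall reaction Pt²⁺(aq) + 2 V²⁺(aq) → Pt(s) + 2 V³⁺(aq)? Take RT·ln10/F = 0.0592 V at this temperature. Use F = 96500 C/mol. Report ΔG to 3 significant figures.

The standard cell potential is +1.20 − (−0.26) = +1.46 V, with n = 2 electrons in the balanced equation.
Q = [V³⁺(aq)]^2 / ([Pt²⁺(aq)]·[V²⁺(aq)]^2) = 6.12, so log Q = 0.787 and E = +1.46 − (0.0592/2)(0.787) = +1.4367 V.
ΔG = −nFE = −(2)(96500)(+1.4367) J/mol = −277 kJ/mol.

−277 kJ/mol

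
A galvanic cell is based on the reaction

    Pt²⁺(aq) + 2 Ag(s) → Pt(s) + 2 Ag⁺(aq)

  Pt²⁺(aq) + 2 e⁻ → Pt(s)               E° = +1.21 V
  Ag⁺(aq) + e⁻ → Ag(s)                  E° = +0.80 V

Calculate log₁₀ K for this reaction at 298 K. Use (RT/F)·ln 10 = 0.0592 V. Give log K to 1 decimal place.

log K = 13.9

The Pt²⁺/Pt couple is reduced (cathode); E°cell = +1.21 − (+0.80) = +0.41 V with n = 2.
At equilibrium E = 0, so log K = nE°cell / 0.0592 = (2)(+0.41) / 0.0592 = 13.9.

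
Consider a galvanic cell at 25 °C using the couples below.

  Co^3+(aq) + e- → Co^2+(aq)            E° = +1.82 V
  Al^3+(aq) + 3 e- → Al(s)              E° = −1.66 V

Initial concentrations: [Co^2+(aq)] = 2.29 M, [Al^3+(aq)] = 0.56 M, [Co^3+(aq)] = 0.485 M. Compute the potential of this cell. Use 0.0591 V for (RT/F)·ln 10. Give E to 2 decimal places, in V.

+3.45 V

Since E°(Co³⁺/Co²⁺) > E°(Al³⁺/Al), Co³⁺/Co²⁺ serves as the cathode.
The standard potential is +1.82 − (−1.66) = +3.48 V and the balanced reaction transfers n = 3 electrons.
For the overall reaction 3 Co^3+(aq) + Al(s) → 3 Co^2+(aq) + Al^3+(aq), Q = ([Co^2+(aq)]^3·[Al^3+(aq)]) / [Co^3+(aq)]^3 = 58.9, giving log Q = 1.770.
Applying E = E° − (RT ln10/nF)·log Q gives +3.48 − (0.0591/3)(1.770) = +3.45 V.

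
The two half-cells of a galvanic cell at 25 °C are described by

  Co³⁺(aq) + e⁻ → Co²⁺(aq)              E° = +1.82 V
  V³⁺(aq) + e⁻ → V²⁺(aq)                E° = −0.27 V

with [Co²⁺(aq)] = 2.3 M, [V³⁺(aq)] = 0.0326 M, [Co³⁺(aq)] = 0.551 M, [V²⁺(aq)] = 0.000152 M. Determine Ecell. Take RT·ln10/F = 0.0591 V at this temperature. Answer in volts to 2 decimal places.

Since E°(Co³⁺/Co²⁺) > E°(V³⁺/V²⁺), Co³⁺/Co²⁺ serves as the cathode.
E°cell = +1.82 − (−0.27) = +2.09 V, with n = 1 electron transferred.
For the overall reaction Co³⁺(aq) + V²⁺(aq) → Co²⁺(aq) + V³⁺(aq), Q = ([Co²⁺(aq)]·[V³⁺(aq)]) / ([Co³⁺(aq)]·[V²⁺(aq)]) = 895, giving log Q = 2.952.
Applying E = E° − (RT ln10/nF)·log Q gives +2.09 − (0.0591/1)(2.952) = +1.92 V.

+1.92 V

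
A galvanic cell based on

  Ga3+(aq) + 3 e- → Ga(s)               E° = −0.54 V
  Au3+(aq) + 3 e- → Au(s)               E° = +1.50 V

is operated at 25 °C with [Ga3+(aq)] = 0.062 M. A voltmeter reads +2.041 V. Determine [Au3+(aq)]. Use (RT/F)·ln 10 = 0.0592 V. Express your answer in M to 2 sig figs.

The Au³⁺/Au couple has the larger reduction potential, so it is the cathode: E°cell = +1.50 − (−0.54) = +2.04 V and n = 3.
Rearranging E = E° − (0.0592/n)·log Q gives log Q = 3(+2.04 − (+2.041))/0.0592 = −0.051.
The balanced reaction is Au3+(aq) + Ga(s) → Au(s) + Ga3+(aq), so Q = [Ga3+(aq)] / [Au3+(aq)].
Isolating [Au3+(aq)] in Q = 10^{−0.051} yields log [Au3+(aq)] = −1.157, i.e. 0.070 M.

0.070 M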